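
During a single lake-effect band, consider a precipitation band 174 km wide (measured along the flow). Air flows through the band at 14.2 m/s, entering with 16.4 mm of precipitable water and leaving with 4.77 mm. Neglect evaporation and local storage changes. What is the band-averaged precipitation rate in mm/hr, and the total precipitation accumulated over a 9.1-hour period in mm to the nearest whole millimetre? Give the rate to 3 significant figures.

R ≈ 3.42 mm/hr; total ≈ 31 mm

Column moisture flux per unit crosswind length is F = V × PW.
Inflow: F_in = 14.2 × 16.4 = 232.88 mm·m/s
Outflow: F_out = 14.2 × 4.77 = 67.734 mm·m/s
Steady-state rate R = (F_in − F_out)/L = (232.88 − 67.734) / 174000 m = 9.491e-04 mm/s.
R = 9.491e-04 × 3600 = 3.42 mm/hr.
Over 9.1 h: total = 3.42 × 9.1 = 31.122 ≈ 31 mm.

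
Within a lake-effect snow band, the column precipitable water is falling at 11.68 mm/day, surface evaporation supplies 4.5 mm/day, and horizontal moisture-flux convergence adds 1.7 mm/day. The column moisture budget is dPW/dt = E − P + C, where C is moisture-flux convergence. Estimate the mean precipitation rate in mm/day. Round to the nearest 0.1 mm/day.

P ≈ 17.9 mm/day

dPW/dt = -11.68 mm/day.
P = E + C − dPW/dt = 4.5 + (1.7) − (-11.68) = 17.9 mm/day.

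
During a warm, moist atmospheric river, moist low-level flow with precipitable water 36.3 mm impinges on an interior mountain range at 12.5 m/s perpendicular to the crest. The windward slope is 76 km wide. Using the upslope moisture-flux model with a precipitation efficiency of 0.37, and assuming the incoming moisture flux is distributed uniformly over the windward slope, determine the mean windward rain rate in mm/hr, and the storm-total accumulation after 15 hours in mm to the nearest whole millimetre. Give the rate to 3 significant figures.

R ≈ 7.95 mm/hr; total ≈ 119 mm

Incoming column moisture flux per unit ridge length: F = V × PW = 12.5 × 36.3 = 453.75 mm·m/s.
Spread over the 76 km slope with efficiency ε = 0.37: R = ε·F/W = 0.37 × 453.75 / 76000 m = 2.209e-03 mm/s.
R = 2.209e-03 × 3600 = 7.95 mm/hr.
Over 15 h: total = 7.95 × 15 = 119.25 ≈ 119 mm.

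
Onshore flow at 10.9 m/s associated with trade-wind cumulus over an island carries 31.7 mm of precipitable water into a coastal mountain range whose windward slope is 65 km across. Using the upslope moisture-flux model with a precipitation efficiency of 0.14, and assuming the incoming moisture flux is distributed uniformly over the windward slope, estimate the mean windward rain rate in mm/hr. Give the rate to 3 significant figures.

R ≈ 2.68 mm/hr

Incoming column moisture flux per unit ridge length: F = V × PW = 10.9 × 31.7 = 345.53 mm·m/s.
Spread over the 65 km slope with efficiency ε = 0.14: R = ε·F/W = 0.14 × 345.53 / 65000 m = 7.442e-04 mm/s.
R = 7.442e-04 × 3600 = 2.68 mm/hr.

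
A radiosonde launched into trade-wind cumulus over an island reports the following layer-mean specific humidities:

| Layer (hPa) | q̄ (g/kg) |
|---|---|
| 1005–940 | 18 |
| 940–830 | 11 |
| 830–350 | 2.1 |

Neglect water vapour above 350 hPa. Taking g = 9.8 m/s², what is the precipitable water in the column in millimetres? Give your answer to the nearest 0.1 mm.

Precipitable water is the column-integrated vapour mass per unit area: PW = (1/g) Σ q̄ Δp, with q in kg/kg and Δp in Pa (1 kg/m² of water = 1 mm).
Layer 1005–940 hPa: Δp = 65 hPa = 6500 Pa, q̄ = 0.018 kg/kg → 0.018 × 6500 / 9.8 = 11.94 mm
Layer 940–830 hPa: Δp = 110 hPa = 11000 Pa, q̄ = 0.011 kg/kg → 0.011 × 11000 / 9.8 = 12.35 mm
Layer 830–350 hPa: Δp = 480 hPa = 48000 Pa, q̄ = 0.0021 kg/kg → 0.0021 × 48000 / 9.8 = 10.29 mm
PW = 11.94 + 12.35 + 10.29 = 34.58 ≈ 34.6 mm.

PW ≈ 34.6 mm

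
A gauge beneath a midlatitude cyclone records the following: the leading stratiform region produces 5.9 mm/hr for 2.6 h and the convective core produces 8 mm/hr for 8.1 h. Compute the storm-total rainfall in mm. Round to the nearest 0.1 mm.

total ≈ 80.1 mm

Total = Σ Rᵢ Δtᵢ = 5.9 × 2.6 + 8 × 8.1
      = 15.34 + 64.8 = 80.1 mm.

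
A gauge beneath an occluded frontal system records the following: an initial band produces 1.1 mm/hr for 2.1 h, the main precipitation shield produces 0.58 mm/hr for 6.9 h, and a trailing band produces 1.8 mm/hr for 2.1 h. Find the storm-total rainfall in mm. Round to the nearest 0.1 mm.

total ≈ 10.1 mm

Total = Σ Rᵢ Δtᵢ = 1.1 × 2.1 + 0.58 × 6.9 + 1.8 × 2.1
      = 2.31 + 4.002 + 3.78 = 10.1 mm.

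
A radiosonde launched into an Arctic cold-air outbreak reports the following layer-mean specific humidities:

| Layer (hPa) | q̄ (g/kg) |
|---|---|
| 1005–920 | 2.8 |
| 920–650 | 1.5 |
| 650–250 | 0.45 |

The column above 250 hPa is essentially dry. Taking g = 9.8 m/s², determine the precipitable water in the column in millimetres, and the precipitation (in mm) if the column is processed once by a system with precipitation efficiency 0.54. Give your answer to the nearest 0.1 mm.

PW ≈ 8.4 mm; precipitation ≈ 4.5 mm

Precipitable water is the column-integrated vapour mass per unit area: PW = (1/g) Σ q̄ Δp, with q in kg/kg and Δp in Pa (1 kg/m² of water = 1 mm).
Layer 1005–920 hPa: Δp = 85 hPa = 8500 Pa, q̄ = 0.0028 kg/kg → 0.0028 × 8500 / 9.8 = 2.43 mm
Layer 920–650 hPa: Δp = 270 hPa = 27000 Pa, q̄ = 0.0015 kg/kg → 0.0015 × 27000 / 9.8 = 4.13 mm
Layer 650–250 hPa: Δp = 400 hPa = 40000 Pa, q̄ = 0.00045 kg/kg → 0.00045 × 40000 / 9.8 = 1.84 mm
PW = 2.43 + 4.13 + 1.84 = 8.40 ≈ 8.4 mm.
Precipitation = ε × PW = 0.54 × 8.4 = 4.5 mm.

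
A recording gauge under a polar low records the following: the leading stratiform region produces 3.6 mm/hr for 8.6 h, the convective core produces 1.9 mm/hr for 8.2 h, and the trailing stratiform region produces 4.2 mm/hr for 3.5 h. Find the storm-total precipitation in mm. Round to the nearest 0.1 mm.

total ≈ 61.2 mm

Total = Σ Rᵢ Δtᵢ = 3.6 × 8.6 + 1.9 × 8.2 + 4.2 × 3.5
      = 30.96 + 15.58 + 14.7 = 61.2 mm.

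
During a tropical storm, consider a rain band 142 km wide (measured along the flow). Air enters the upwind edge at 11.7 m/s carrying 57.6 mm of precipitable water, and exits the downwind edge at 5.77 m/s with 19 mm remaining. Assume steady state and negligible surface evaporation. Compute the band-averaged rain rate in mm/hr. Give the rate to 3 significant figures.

R ≈ 14.3 mm/hr

Column moisture flux per unit crosswind length is F = V × PW.
Inflow: F_in = 11.7 × 57.6 = 673.92 mm·m/s
Outflow: F_out = 5.77 × 19 = 109.63 mm·m/s
Steady-state rate R = (F_in − F_out)/L = (673.92 − 109.63) / 142000 m = 3.974e-03 mm/s.
R = 3.974e-03 × 3600 = 14.3 mm/hr.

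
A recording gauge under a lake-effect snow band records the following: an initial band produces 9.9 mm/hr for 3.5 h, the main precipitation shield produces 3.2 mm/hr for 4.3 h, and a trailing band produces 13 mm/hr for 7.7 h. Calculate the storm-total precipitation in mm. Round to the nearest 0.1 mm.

total ≈ 148.5 mm

Total = Σ Rᵢ Δtᵢ = 9.9 × 3.5 + 3.2 × 4.3 + 13 × 7.7
      = 34.65 + 13.76 + 100.1 = 148.5 mm.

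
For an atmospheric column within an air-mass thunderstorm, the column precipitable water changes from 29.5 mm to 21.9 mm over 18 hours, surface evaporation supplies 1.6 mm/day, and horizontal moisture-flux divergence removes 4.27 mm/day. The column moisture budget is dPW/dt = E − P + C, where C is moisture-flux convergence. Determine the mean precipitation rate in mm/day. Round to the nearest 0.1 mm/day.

dPW/dt = (21.9 − 29.5) mm / (18/24 day) = -10.133 mm/day.
P = E + C − dPW/dt = 1.6 + (-4.27) − (-10.133) = 7.5 mm/day.

P ≈ 7.5 mm/day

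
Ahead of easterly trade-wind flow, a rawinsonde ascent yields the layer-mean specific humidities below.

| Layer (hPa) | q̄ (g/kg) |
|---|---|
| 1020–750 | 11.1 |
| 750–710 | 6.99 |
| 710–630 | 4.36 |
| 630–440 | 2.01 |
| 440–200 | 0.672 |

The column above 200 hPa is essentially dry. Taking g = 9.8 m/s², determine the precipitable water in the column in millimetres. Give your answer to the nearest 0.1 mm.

PW ≈ 42.5 mm

Precipitable water is the column-integrated vapour mass per unit area: PW = (1/g) Σ q̄ Δp, with q in kg/kg and Δp in Pa (1 kg/m² of water = 1 mm).
Layer 1020–750 hPa: Δp = 270 hPa = 27000 Pa, q̄ = 0.0111 kg/kg → 0.0111 × 27000 / 9.8 = 30.58 mm
Layer 750–710 hPa: Δp = 40 hPa = 4000 Pa, q̄ = 0.00699 kg/kg → 0.00699 × 4000 / 9.8 = 2.85 mm
Layer 710–630 hPa: Δp = 80 hPa = 8000 Pa, q̄ = 0.00436 kg/kg → 0.00436 × 8000 / 9.8 = 3.56 mm
Layer 630–440 hPa: Δp = 190 hPa = 19000 Pa, q̄ = 0.00201 kg/kg → 0.00201 × 19000 / 9.8 = 3.90 mm
Layer 440–200 hPa: Δp = 240 hPa = 24000 Pa, q̄ = 0.000672 kg/kg → 0.000672 × 24000 / 9.8 = 1.65 mm
PW = 30.58 + 2.85 + 3.56 + 3.90 + 1.65 = 42.54 ≈ 42.5 mm.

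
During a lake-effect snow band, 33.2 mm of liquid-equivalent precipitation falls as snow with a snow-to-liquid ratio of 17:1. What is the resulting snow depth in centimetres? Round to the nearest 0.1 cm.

snow depth ≈ 56.4 cm

Snow depth = liquid × ratio = 33.2 mm × 17 = 564.4 mm = 56.4 cm.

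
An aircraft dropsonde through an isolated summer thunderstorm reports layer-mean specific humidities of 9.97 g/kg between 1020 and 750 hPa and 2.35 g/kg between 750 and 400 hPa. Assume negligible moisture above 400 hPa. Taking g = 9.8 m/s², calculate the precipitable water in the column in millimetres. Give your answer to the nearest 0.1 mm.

Precipitable water is the column-integrated vapour mass per unit area: PW = (1/g) Σ q̄ Δp, with q in kg/kg and Δp in Pa (1 kg/m² of water = 1 mm).
Layer 1020–750 hPa: Δp = 270 hPa = 27000 Pa, q̄ = 0.00997 kg/kg → 0.00997 × 27000 / 9.8 = 27.47 mm
Layer 750–400 hPa: Δp = 350 hPa = 35000 Pa, q̄ = 0.00235 kg/kg → 0.00235 × 35000 / 9.8 = 8.39 mm
PW = 27.47 + 8.39 = 35.86 ≈ 35.9 mm.

PW ≈ 35.9 mm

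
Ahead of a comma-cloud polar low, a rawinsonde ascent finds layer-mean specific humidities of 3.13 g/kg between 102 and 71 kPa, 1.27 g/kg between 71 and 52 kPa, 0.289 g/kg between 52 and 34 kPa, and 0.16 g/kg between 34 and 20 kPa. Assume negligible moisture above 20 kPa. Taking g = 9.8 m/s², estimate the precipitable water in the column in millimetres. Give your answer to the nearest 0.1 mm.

Precipitable water is the column-integrated vapour mass per unit area: PW = (1/g) Σ q̄ Δp, with q in kg/kg and Δp in Pa (1 kg/m² of water = 1 mm).
Layer 102–71 kPa: Δp = 310 hPa = 31000 Pa, q̄ = 0.00313 kg/kg → 0.00313 × 31000 / 9.8 = 9.90 mm
Layer 71–52 kPa: Δp = 190 hPa = 19000 Pa, q̄ = 0.00127 kg/kg → 0.00127 × 19000 / 9.8 = 2.46 mm
Layer 52–34 kPa: Δp = 180 hPa = 18000 Pa, q̄ = 0.000289 kg/kg → 0.000289 × 18000 / 9.8 = 0.53 mm
Layer 34–20 kPa: Δp = 140 hPa = 14000 Pa, q̄ = 0.00016 kg/kg → 0.00016 × 14000 / 9.8 = 0.23 mm
PW = 9.90 + 2.46 + 0.53 + 0.23 = 13.12 ≈ 13.1 mm.

PW ≈ 13.1 mm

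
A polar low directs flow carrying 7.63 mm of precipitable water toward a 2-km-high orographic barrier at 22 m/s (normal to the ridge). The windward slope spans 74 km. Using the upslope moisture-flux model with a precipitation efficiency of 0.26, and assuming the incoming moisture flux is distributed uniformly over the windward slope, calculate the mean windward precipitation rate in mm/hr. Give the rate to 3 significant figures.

Incoming column moisture flux per unit ridge length: F = V × PW = 22 × 7.63 = 167.86 mm·m/s.
Spread over the 74 km slope with efficiency ε = 0.26: R = ε·F/W = 0.26 × 167.86 / 74000 m = 5.898e-04 mm/s.
R = 5.898e-04 × 3600 = 2.12 mm/hr.

R ≈ 2.12 mm/hr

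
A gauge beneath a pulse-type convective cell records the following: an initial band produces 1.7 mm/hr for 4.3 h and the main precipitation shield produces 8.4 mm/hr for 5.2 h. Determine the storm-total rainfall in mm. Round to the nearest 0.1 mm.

total ≈ 51.0 mm

Total = Σ Rᵢ Δtᵢ = 1.7 × 4.3 + 8.4 × 5.2
      = 7.31 + 43.68 = 51.0 mm.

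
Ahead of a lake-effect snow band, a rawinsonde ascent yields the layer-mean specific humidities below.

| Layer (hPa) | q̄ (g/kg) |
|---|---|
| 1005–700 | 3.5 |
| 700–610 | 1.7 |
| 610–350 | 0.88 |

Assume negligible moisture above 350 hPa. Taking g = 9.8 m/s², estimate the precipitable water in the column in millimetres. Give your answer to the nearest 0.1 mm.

PW ≈ 14.8 mm

Precipitable water is the column-integrated vapour mass per unit area: PW = (1/g) Σ q̄ Δp, with q in kg/kg and Δp in Pa (1 kg/m² of water = 1 mm).
Layer 1005–700 hPa: Δp = 305 hPa = 30500 Pa, q̄ = 0.0035 kg/kg → 0.0035 × 30500 / 9.8 = 10.89 mm
Layer 700–610 hPa: Δp = 90 hPa = 9000 Pa, q̄ = 0.0017 kg/kg → 0.0017 × 9000 / 9.8 = 1.56 mm
Layer 610–350 hPa: Δp = 260 hPa = 26000 Pa, q̄ = 0.00088 kg/kg → 0.00088 × 26000 / 9.8 = 2.33 mm
PW = 10.89 + 1.56 + 2.33 = 14.78 ≈ 14.8 mm.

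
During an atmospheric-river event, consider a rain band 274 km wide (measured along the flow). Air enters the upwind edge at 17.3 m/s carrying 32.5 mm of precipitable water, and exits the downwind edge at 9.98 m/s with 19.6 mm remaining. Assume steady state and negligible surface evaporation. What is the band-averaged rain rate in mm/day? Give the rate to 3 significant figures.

Column moisture flux per unit crosswind length is F = V × PW.
Inflow: F_in = 17.3 × 32.5 = 562.25 mm·m/s
Outflow: F_out = 9.98 × 19.6 = 195.608 mm·m/s
Steady-state rate R = (F_in − F_out)/L = (562.25 − 195.608) / 274000 m = 1.338e-03 mm/s.
R = 1.338e-03 × 3600 × 24 = 116 mm/day.

R ≈ 116 mm/day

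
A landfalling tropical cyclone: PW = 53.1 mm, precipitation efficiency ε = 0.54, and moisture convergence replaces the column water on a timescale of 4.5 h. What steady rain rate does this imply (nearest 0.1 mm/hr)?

R ≈ 6.4 mm/hr

Each overturning extracts ε × PW = 0.54 × 53.1 = 28.674 mm.
Rate = ε·PW / τ = 28.674 / 4.5 h = 6.4 mm/hr.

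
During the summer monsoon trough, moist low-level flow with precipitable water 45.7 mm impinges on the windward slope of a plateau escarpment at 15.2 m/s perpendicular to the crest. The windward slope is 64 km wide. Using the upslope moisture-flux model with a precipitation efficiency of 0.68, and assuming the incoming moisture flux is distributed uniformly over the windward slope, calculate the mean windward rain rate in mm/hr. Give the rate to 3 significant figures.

Incoming column moisture flux per unit ridge length: F = V × PW = 15.2 × 45.7 = 694.64 mm·m/s.
Spread over the 64 km slope with efficiency ε = 0.68: R = ε·F/W = 0.68 × 694.64 / 64000 m = 7.381e-03 mm/s.
R = 7.381e-03 × 3600 = 26.6 mm/hr.

R ≈ 26.6 mm/hr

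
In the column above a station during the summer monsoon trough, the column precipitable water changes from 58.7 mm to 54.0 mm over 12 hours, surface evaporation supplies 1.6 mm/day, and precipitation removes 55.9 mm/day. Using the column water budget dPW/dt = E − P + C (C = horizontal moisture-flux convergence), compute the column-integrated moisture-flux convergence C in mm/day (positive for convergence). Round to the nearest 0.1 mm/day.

C ≈ 44.9 mm/day

dPW/dt = (54.0 − 58.7) mm / (12/24 day) = -9.400 mm/day.
C = dPW/dt − E + P = (-9.400) − 1.6 + 55.9 = 44.9 mm/day.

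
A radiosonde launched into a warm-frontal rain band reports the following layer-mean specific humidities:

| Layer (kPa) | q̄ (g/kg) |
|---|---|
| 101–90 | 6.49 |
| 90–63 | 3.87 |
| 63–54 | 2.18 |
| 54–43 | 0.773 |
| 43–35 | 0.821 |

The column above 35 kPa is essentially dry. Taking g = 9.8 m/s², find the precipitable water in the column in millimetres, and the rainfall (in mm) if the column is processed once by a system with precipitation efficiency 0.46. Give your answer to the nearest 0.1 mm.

PW ≈ 21.5 mm; rainfall ≈ 9.9 mm

Precipitable water is the column-integrated vapour mass per unit area: PW = (1/g) Σ q̄ Δp, with q in kg/kg and Δp in Pa (1 kg/m² of water = 1 mm).
Layer 101–90 kPa: Δp = 110 hPa = 11000 Pa, q̄ = 0.00649 kg/kg → 0.00649 × 11000 / 9.8 = 7.28 mm
Layer 90–63 kPa: Δp = 270 hPa = 27000 Pa, q̄ = 0.00387 kg/kg → 0.00387 × 27000 / 9.8 = 10.66 mm
Layer 63–54 kPa: Δp = 90 hPa = 9000 Pa, q̄ = 0.00218 kg/kg → 0.00218 × 9000 / 9.8 = 2.00 mm
Layer 54–43 kPa: Δp = 110 hPa = 11000 Pa, q̄ = 0.000773 kg/kg → 0.000773 × 11000 / 9.8 = 0.87 mm
Layer 43–35 kPa: Δp = 80 hPa = 8000 Pa, q̄ = 0.000821 kg/kg → 0.000821 × 8000 / 9.8 = 0.67 mm
PW = 7.28 + 10.66 + 2.00 + 0.87 + 0.67 = 21.48 ≈ 21.5 mm.
Rainfall = ε × PW = 0.46 × 21.5 = 9.9 mm.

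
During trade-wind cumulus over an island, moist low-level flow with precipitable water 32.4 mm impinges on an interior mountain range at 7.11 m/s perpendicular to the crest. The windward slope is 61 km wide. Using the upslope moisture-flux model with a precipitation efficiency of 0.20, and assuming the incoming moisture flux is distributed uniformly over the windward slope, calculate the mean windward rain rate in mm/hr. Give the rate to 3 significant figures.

Incoming column moisture flux per unit ridge length: F = V × PW = 7.11 × 32.4 = 230.364 mm·m/s.
Spread over the 61 km slope with efficiency ε = 0.20: R = ε·F/W = 0.20 × 230.364 / 61000 m = 7.553e-04 mm/s.
R = 7.553e-04 × 3600 = 2.72 mm/hr.

R ≈ 2.72 mm/hr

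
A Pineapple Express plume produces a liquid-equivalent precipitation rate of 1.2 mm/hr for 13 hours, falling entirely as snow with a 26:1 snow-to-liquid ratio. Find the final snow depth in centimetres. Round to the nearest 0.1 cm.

Liquid-equivalent depth = 1.2 × 13 = 15.6 mm.
Snow depth = 15.6 mm × 26 = 405.6 mm = 40.6 cm.

snow depth ≈ 40.6 cm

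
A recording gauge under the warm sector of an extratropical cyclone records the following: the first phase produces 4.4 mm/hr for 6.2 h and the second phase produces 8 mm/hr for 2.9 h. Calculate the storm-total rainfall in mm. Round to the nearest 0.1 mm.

Total = Σ Rᵢ Δtᵢ = 4.4 × 6.2 + 8 × 2.9
      = 27.28 + 23.2 = 50.5 mm.

total ≈ 50.5 mm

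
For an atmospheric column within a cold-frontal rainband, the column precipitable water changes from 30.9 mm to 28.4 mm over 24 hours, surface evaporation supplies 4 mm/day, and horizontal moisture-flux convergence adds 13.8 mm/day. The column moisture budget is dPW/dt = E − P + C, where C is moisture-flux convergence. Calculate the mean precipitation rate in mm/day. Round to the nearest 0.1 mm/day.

P ≈ 20.3 mm/day

dPW/dt = (28.4 − 30.9) mm / (24/24 day) = -2.500 mm/day.
P = E + C − dPW/dt = 4 + (13.8) − (-2.500) = 20.3 mm/day.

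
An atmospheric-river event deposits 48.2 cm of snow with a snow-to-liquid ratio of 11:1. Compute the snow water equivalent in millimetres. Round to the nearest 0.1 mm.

SWE ≈ 43.8 mm

SWE = snow depth / ratio = 48.2 cm / 11 = 4.382 cm = 43.8 mm.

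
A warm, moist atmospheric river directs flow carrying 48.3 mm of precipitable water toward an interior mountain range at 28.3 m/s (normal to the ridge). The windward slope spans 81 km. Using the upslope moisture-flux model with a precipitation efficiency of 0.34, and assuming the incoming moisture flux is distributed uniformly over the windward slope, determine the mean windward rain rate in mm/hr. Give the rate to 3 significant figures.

R ≈ 20.7 mm/hr

Incoming column moisture flux per unit ridge length: F = V × PW = 28.3 × 48.3 = 1366.89 mm·m/s.
Spread over the 81 km slope with efficiency ε = 0.34: R = ε·F/W = 0.34 × 1366.89 / 81000 m = 5.738e-03 mm/s.
R = 5.738e-03 × 3600 = 20.7 mm/hr.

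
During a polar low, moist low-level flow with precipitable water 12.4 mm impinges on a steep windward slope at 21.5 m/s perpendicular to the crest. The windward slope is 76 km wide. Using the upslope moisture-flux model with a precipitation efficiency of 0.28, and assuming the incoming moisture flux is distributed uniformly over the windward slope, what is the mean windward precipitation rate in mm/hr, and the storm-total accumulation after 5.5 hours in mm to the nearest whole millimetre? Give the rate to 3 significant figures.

R ≈ 3.54 mm/hr; total ≈ 19 mm

Incoming column moisture flux per unit ridge length: F = V × PW = 21.5 × 12.4 = 266.6 mm·m/s.
Spread over the 76 km slope with efficiency ε = 0.28: R = ε·F/W = 0.28 × 266.6 / 76000 m = 9.822e-04 mm/s.
R = 9.822e-04 × 3600 = 3.54 mm/hr.
Over 5.5 h: total = 3.54 × 5.5 = 19.47 ≈ 19 mm.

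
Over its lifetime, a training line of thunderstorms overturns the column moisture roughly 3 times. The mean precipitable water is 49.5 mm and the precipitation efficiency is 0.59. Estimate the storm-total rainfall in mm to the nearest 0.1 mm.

rainfall ≈ 87.6 mm

Each cycle deposits ε × PW = 0.59 × 49.5 = 29.205 mm.
Over 3 cycles: 3 × 29.205 = 87.6 mm.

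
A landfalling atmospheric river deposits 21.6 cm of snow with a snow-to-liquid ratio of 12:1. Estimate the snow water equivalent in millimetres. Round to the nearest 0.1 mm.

SWE ≈ 18.0 mm

SWE = snow depth / ratio = 21.6 cm / 12 = 1.800 cm = 18.0 mm.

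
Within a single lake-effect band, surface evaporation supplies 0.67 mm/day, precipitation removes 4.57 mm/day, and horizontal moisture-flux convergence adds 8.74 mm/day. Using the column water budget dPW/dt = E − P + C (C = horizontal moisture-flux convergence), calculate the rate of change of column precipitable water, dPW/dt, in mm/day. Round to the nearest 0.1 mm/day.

dPW/dt = E − P + C = 0.67 − 4.57 + (8.74) = 4.8 mm/day.

dPW/dt ≈ 4.8 mm/day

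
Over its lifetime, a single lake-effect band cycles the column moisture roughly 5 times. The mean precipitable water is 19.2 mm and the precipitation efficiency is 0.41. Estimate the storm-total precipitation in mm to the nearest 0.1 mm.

Each cycle deposits ε × PW = 0.41 × 19.2 = 7.872 mm.
Over 5 cycles: 5 × 7.872 = 39.4 mm.

precipitation ≈ 39.4 mm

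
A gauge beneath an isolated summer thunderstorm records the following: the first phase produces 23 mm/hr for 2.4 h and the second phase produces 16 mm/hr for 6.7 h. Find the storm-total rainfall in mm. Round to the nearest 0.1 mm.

total ≈ 162.4 mm

Total = Σ Rᵢ Δtᵢ = 23 × 2.4 + 16 × 6.7
      = 55.2 + 107.2 = 162.4 mm.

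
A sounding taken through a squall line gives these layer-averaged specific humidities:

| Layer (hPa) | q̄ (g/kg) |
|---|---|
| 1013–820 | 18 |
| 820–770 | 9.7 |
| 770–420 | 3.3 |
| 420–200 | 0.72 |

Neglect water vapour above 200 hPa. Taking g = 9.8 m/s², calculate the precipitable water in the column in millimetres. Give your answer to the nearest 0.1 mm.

PW ≈ 53.8 mm

Precipitable water is the column-integrated vapour mass per unit area: PW = (1/g) Σ q̄ Δp, with q in kg/kg and Δp in Pa (1 kg/m² of water = 1 mm).
Layer 1013–820 hPa: Δp = 193 hPa = 19300 Pa, q̄ = 0.018 kg/kg → 0.018 × 19300 / 9.8 = 35.45 mm
Layer 820–770 hPa: Δp = 50 hPa = 5000 Pa, q̄ = 0.0097 kg/kg → 0.0097 × 5000 / 9.8 = 4.95 mm
Layer 770–420 hPa: Δp = 350 hPa = 35000 Pa, q̄ = 0.0033 kg/kg → 0.0033 × 35000 / 9.8 = 11.79 mm
Layer 420–200 hPa: Δp = 220 hPa = 22000 Pa, q̄ = 0.00072 kg/kg → 0.00072 × 22000 / 9.8 = 1.62 mm
PW = 35.45 + 4.95 + 11.79 + 1.62 = 53.81 ≈ 53.8 mm.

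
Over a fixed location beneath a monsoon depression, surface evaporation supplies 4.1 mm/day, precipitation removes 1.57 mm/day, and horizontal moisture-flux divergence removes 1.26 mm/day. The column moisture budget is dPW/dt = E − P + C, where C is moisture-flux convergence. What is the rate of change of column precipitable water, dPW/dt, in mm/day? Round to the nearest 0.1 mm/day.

dPW/dt ≈ 1.3 mm/day

dPW/dt = E − P + C = 4.1 − 1.57 + (-1.26) = 1.3 mm/day.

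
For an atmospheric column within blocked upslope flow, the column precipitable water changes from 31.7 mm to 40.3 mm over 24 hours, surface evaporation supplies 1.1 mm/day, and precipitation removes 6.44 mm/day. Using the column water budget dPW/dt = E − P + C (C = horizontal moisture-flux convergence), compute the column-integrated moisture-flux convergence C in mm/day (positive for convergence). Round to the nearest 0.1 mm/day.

C ≈ 13.9 mm/day

dPW/dt = (40.3 − 31.7) mm / (24/24 day) = +8.600 mm/day.
C = dPW/dt − E + P = (+8.600) − 1.1 + 6.44 = 13.9 mm/day.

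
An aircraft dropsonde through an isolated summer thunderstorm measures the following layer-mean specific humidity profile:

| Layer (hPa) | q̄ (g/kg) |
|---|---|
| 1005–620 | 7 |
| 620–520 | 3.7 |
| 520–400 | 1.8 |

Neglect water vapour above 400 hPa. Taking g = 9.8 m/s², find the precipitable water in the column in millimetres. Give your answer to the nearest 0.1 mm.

Precipitable water is the column-integrated vapour mass per unit area: PW = (1/g) Σ q̄ Δp, with q in kg/kg and Δp in Pa (1 kg/m² of water = 1 mm).
Layer 1005–620 hPa: Δp = 385 hPa = 38500 Pa, q̄ = 0.007 kg/kg → 0.007 × 38500 / 9.8 = 27.50 mm
Layer 620–520 hPa: Δp = 100 hPa = 10000 Pa, q̄ = 0.0037 kg/kg → 0.0037 × 10000 / 9.8 = 3.78 mm
Layer 520–400 hPa: Δp = 120 hPa = 12000 Pa, q̄ = 0.0018 kg/kg → 0.0018 × 12000 / 9.8 = 2.20 mm
PW = 27.50 + 3.78 + 2.20 = 33.48 ≈ 33.5 mm.

PW ≈ 33.5 mm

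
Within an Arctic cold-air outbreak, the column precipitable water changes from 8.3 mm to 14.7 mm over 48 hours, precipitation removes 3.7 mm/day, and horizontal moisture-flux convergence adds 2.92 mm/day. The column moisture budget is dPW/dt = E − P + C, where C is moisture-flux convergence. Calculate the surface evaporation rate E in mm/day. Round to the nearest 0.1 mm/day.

dPW/dt = (14.7 − 8.3) mm / (48/24 day) = +3.200 mm/day.
E = dPW/dt + P − C = (+3.200) + 3.7 − (2.92) = 4.0 mm/day.

E ≈ 4.0 mm/day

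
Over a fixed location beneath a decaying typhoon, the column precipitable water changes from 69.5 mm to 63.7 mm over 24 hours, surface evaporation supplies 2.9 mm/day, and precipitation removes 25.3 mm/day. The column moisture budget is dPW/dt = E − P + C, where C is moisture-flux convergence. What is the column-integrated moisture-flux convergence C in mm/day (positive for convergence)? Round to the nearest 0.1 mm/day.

dPW/dt = (63.7 − 69.5) mm / (24/24 day) = -5.800 mm/day.
C = dPW/dt − E + P = (-5.800) − 2.9 + 25.3 = 16.6 mm/day.

C ≈ 16.6 mm/day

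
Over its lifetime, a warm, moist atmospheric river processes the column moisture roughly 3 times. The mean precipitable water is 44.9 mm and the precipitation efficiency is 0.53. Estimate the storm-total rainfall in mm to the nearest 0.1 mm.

Each cycle deposits ε × PW = 0.53 × 44.9 = 23.797 mm.
Over 3 cycles: 3 × 23.797 = 71.4 mm.

rainfall ≈ 71.4 mm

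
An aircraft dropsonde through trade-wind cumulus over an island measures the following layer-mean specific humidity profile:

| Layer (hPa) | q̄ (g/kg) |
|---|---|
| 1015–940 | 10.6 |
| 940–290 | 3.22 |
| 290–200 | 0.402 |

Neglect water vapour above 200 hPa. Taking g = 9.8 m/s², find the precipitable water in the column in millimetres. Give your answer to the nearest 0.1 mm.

PW ≈ 29.8 mm

Precipitable water is the column-integrated vapour mass per unit area: PW = (1/g) Σ q̄ Δp, with q in kg/kg and Δp in Pa (1 kg/m² of water = 1 mm).
Layer 1015–940 hPa: Δp = 75 hPa = 7500 Pa, q̄ = 0.0106 kg/kg → 0.0106 × 7500 / 9.8 = 8.11 mm
Layer 940–290 hPa: Δp = 650 hPa = 65000 Pa, q̄ = 0.00322 kg/kg → 0.00322 × 65000 / 9.8 = 21.36 mm
Layer 290–200 hPa: Δp = 90 hPa = 9000 Pa, q̄ = 0.000402 kg/kg → 0.000402 × 9000 / 9.8 = 0.37 mm
PW = 8.11 + 21.36 + 0.37 = 29.84 ≈ 29.8 mm.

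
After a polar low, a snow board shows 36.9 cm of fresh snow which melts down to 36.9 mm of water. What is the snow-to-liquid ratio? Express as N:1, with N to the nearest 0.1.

ratio ≈ 10.0

Ratio = snow depth / SWE = 369 mm / 36.9 mm = 10.0, i.e. 10.0:1.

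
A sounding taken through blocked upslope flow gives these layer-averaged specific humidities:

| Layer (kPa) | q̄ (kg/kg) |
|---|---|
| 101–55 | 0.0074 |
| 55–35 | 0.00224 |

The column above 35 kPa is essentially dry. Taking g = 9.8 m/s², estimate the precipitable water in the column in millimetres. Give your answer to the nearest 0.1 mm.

Precipitable water is the column-integrated vapour mass per unit area: PW = (1/g) Σ q̄ Δp, with q in kg/kg and Δp in Pa (1 kg/m² of water = 1 mm).
Layer 101–55 kPa: Δp = 460 hPa = 46000 Pa, q̄ = 0.0074 kg/kg → 0.0074 × 46000 / 9.8 = 34.73 mm
Layer 55–35 kPa: Δp = 200 hPa = 20000 Pa, q̄ = 0.00224 kg/kg → 0.00224 × 20000 / 9.8 = 4.57 mm
PW = 34.73 + 4.57 = 39.30 ≈ 39.3 mm.

PW ≈ 39.3 mm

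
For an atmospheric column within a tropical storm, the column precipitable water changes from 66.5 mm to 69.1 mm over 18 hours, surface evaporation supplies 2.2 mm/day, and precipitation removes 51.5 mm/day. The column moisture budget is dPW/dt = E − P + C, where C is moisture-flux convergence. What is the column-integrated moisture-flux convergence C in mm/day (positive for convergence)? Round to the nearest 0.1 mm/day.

dPW/dt = (69.1 − 66.5) mm / (18/24 day) = +3.467 mm/day.
C = dPW/dt − E + P = (+3.467) − 2.2 + 51.5 = 52.8 mm/day.

C ≈ 52.8 mm/day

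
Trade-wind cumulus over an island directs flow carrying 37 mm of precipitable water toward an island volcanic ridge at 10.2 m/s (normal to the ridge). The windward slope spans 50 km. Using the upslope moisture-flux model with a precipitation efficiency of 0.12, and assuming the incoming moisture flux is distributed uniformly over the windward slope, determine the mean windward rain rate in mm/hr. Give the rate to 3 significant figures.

R ≈ 3.26 mm/hr

Incoming column moisture flux per unit ridge length: F = V × PW = 10.2 × 37 = 377.4 mm·m/s.
Spread over the 50 km slope with efficiency ε = 0.12: R = ε·F/W = 0.12 × 377.4 / 50000 m = 9.058e-04 mm/s.
R = 9.058e-04 × 3600 = 3.26 mm/hr.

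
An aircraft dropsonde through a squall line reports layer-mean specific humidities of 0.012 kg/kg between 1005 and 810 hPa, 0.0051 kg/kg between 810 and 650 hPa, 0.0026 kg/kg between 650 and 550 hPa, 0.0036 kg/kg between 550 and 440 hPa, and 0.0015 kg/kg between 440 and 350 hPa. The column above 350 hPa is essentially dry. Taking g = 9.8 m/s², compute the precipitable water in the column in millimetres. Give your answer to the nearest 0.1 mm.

Precipitable water is the column-integrated vapour mass per unit area: PW = (1/g) Σ q̄ Δp, with q in kg/kg and Δp in Pa (1 kg/m² of water = 1 mm).
Layer 1005–810 hPa: Δp = 195 hPa = 19500 Pa, q̄ = 0.012 kg/kg → 0.012 × 19500 / 9.8 = 23.88 mm
Layer 810–650 hPa: Δp = 160 hPa = 16000 Pa, q̄ = 0.0051 kg/kg → 0.0051 × 16000 / 9.8 = 8.33 mm
Layer 650–550 hPa: Δp = 100 hPa = 10000 Pa, q̄ = 0.0026 kg/kg → 0.0026 × 10000 / 9.8 = 2.65 mm
Layer 550–440 hPa: Δp = 110 hPa = 11000 Pa, q̄ = 0.0036 kg/kg → 0.0036 × 11000 / 9.8 = 4.04 mm
Layer 440–350 hPa: Δp = 90 hPa = 9000 Pa, q̄ = 0.0015 kg/kg → 0.0015 × 9000 / 9.8 = 1.38 mm
PW = 23.88 + 8.33 + 2.65 + 4.04 + 1.38 = 40.28 ≈ 40.3 mm.

PW ≈ 40.3 mm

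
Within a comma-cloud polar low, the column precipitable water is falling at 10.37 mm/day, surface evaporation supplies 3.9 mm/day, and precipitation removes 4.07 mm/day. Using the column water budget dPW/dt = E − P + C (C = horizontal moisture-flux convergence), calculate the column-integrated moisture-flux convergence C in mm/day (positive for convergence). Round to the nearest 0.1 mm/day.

dPW/dt = -10.37 mm/day.
C = dPW/dt − E + P = (-10.37) − 3.9 + 4.07 = -10.2 mm/day.

C ≈ -10.2 mm/day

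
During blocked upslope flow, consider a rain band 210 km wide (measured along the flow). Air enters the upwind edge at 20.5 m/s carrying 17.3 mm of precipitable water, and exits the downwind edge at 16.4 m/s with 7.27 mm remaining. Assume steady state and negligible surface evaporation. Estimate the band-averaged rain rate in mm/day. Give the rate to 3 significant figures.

Column moisture flux per unit crosswind length is F = V × PW.
Inflow: F_in = 20.5 × 17.3 = 354.65 mm·m/s
Outflow: F_out = 16.4 × 7.27 = 119.228 mm·m/s
Steady-state rate R = (F_in − F_out)/L = (354.65 − 119.228) / 210000 m = 1.121e-03 mm/s.
R = 1.121e-03 × 3600 × 24 = 96.9 mm/day.

R ≈ 96.9 mm/day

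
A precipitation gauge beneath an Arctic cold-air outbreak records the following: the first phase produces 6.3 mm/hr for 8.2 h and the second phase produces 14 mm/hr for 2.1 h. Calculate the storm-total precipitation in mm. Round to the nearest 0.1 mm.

total ≈ 81.1 mm

Total = Σ Rᵢ Δtᵢ = 6.3 × 8.2 + 14 × 2.1
      = 51.66 + 29.4 = 81.1 mm.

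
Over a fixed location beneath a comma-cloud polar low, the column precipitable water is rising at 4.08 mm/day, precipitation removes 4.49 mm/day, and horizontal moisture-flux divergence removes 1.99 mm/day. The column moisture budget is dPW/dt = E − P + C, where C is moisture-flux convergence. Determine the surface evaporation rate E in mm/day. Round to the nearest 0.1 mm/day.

dPW/dt = +4.08 mm/day.
E = dPW/dt + P − C = (+4.08) + 4.49 − (-1.99) = 10.6 mm/day.

E ≈ 10.6 mm/day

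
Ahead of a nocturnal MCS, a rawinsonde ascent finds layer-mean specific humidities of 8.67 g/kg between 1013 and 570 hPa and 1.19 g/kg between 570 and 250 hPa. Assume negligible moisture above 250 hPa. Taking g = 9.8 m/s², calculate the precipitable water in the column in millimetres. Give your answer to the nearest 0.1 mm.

PW ≈ 43.1 mm

Precipitable water is the column-integrated vapour mass per unit area: PW = (1/g) Σ q̄ Δp, with q in kg/kg and Δp in Pa (1 kg/m² of water = 1 mm).
Layer 1013–570 hPa: Δp = 443 hPa = 44300 Pa, q̄ = 0.00867 kg/kg → 0.00867 × 44300 / 9.8 = 39.19 mm
Layer 570–250 hPa: Δp = 320 hPa = 32000 Pa, q̄ = 0.00119 kg/kg → 0.00119 × 32000 / 9.8 = 3.89 mm
PW = 39.19 + 3.89 = 43.08 ≈ 43.1 mm.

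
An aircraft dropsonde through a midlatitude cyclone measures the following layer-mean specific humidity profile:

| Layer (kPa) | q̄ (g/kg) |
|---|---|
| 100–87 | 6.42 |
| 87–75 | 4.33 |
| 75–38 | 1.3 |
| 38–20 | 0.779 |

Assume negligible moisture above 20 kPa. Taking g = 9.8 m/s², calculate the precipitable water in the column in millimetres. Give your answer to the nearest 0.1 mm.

Precipitable water is the column-integrated vapour mass per unit area: PW = (1/g) Σ q̄ Δp, with q in kg/kg and Δp in Pa (1 kg/m² of water = 1 mm).
Layer 100–87 kPa: Δp = 130 hPa = 13000 Pa, q̄ = 0.00642 kg/kg → 0.00642 × 13000 / 9.8 = 8.52 mm
Layer 87–75 kPa: Δp = 120 hPa = 12000 Pa, q̄ = 0.00433 kg/kg → 0.00433 × 12000 / 9.8 = 5.30 mm
Layer 75–38 kPa: Δp = 370 hPa = 37000 Pa, q̄ = 0.0013 kg/kg → 0.0013 × 37000 / 9.8 = 4.91 mm
Layer 38–20 kPa: Δp = 180 hPa = 18000 Pa, q̄ = 0.000779 kg/kg → 0.000779 × 18000 / 9.8 = 1.43 mm
PW = 8.52 + 5.30 + 4.91 + 1.43 = 20.16 ≈ 20.2 mm.

PW ≈ 20.2 mm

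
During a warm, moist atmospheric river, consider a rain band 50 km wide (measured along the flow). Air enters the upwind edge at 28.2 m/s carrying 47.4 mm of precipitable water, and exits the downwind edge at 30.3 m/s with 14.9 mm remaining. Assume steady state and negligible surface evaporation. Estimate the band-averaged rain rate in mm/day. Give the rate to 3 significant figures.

Column moisture flux per unit crosswind length is F = V × PW.
Inflow: F_in = 28.2 × 47.4 = 1336.68 mm·m/s
Outflow: F_out = 30.3 × 14.9 = 451.47 mm·m/s
Steady-state rate R = (F_in − F_out)/L = (1336.68 − 451.47) / 50000 m = 1.770e-02 mm/s.
R = 1.770e-02 × 3600 × 24 = 1530 mm/day.

R ≈ 1530 mm/day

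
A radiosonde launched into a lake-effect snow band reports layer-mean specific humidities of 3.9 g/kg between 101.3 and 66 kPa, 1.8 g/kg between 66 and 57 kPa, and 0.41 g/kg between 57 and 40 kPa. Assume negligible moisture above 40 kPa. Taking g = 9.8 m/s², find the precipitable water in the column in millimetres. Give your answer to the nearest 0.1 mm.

Precipitable water is the column-integrated vapour mass per unit area: PW = (1/g) Σ q̄ Δp, with q in kg/kg and Δp in Pa (1 kg/m² of water = 1 mm).
Layer 101.3–66 kPa: Δp = 353 hPa = 35300 Pa, q̄ = 0.0039 kg/kg → 0.0039 × 35300 / 9.8 = 14.05 mm
Layer 66–57 kPa: Δp = 90 hPa = 9000 Pa, q̄ = 0.0018 kg/kg → 0.0018 × 9000 / 9.8 = 1.65 mm
Layer 57–40 kPa: Δp = 170 hPa = 17000 Pa, q̄ = 0.00041 kg/kg → 0.00041 × 17000 / 9.8 = 0.71 mm
PW = 14.05 + 1.65 + 0.71 = 16.41 ≈ 16.4 mm.

PW ≈ 16.4 mm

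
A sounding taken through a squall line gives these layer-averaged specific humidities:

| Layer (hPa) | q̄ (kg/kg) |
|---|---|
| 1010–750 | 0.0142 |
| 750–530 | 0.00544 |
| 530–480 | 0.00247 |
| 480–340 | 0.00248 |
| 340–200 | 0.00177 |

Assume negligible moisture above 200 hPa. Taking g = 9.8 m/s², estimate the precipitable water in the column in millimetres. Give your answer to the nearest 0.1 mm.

Precipitable water is the column-integrated vapour mass per unit area: PW = (1/g) Σ q̄ Δp, with q in kg/kg and Δp in Pa (1 kg/m² of water = 1 mm).
Layer 1010–750 hPa: Δp = 260 hPa = 26000 Pa, q̄ = 0.0142 kg/kg → 0.0142 × 26000 / 9.8 = 37.67 mm
Layer 750–530 hPa: Δp = 220 hPa = 22000 Pa, q̄ = 0.00544 kg/kg → 0.00544 × 22000 / 9.8 = 12.21 mm
Layer 530–480 hPa: Δp = 50 hPa = 5000 Pa, q̄ = 0.00247 kg/kg → 0.00247 × 5000 / 9.8 = 1.26 mm
Layer 480–340 hPa: Δp = 140 hPa = 14000 Pa, q̄ = 0.00248 kg/kg → 0.00248 × 14000 / 9.8 = 3.54 mm
Layer 340–200 hPa: Δp = 140 hPa = 14000 Pa, q̄ = 0.00177 kg/kg → 0.00177 × 14000 / 9.8 = 2.53 mm
PW = 37.67 + 12.21 + 1.26 + 3.54 + 2.53 = 57.21 ≈ 57.2 mm.

PW ≈ 57.2 mm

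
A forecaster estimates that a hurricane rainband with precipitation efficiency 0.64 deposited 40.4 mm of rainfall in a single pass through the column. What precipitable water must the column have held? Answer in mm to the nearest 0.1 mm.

PW = rainfall / ε = 40.4 / 0.64 = 63.1 mm.

PW ≈ 63.1 mm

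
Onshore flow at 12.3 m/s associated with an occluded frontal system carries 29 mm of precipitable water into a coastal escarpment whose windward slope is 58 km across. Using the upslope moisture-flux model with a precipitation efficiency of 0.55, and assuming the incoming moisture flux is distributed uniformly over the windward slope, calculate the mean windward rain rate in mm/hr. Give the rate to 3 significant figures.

Incoming column moisture flux per unit ridge length: F = V × PW = 12.3 × 29 = 356.7 mm·m/s.
Spread over the 58 km slope with efficiency ε = 0.55: R = ε·F/W = 0.55 × 356.7 / 58000 m = 3.383e-03 mm/s.
R = 3.383e-03 × 3600 = 12.2 mm/hr.

R ≈ 12.2 mm/hr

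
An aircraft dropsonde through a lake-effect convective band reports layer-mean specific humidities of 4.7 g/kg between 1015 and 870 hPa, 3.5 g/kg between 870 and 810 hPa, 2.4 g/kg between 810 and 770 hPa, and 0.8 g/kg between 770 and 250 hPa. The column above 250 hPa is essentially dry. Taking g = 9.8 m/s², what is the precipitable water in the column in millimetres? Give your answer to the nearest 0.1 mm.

PW ≈ 14.3 mm

Precipitable water is the column-integrated vapour mass per unit area: PW = (1/g) Σ q̄ Δp, with q in kg/kg and Δp in Pa (1 kg/m² of water = 1 mm).
Layer 1015–870 hPa: Δp = 145 hPa = 14500 Pa, q̄ = 0.0047 kg/kg → 0.0047 × 14500 / 9.8 = 6.95 mm
Layer 870–810 hPa: Δp = 60 hPa = 6000 Pa, q̄ = 0.0035 kg/kg → 0.0035 × 6000 / 9.8 = 2.14 mm
Layer 810–770 hPa: Δp = 40 hPa = 4000 Pa, q̄ = 0.0024 kg/kg → 0.0024 × 4000 / 9.8 = 0.98 mm
Layer 770–250 hPa: Δp = 520 hPa = 52000 Pa, q̄ = 0.0008 kg/kg → 0.0008 × 52000 / 9.8 = 4.24 mm
PW = 6.95 + 2.14 + 0.98 + 4.24 = 14.31 ≈ 14.3 mm.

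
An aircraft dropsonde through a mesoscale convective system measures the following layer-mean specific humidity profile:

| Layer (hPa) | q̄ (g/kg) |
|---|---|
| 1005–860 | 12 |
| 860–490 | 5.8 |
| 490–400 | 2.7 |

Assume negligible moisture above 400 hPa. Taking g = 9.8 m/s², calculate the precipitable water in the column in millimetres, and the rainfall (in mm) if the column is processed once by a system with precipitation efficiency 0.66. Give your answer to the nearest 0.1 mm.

Precipitable water is the column-integrated vapour mass per unit area: PW = (1/g) Σ q̄ Δp, with q in kg/kg and Δp in Pa (1 kg/m² of water = 1 mm).
Layer 1005–860 hPa: Δp = 145 hPa = 14500 Pa, q̄ = 0.012 kg/kg → 0.012 × 14500 / 9.8 = 17.76 mm
Layer 860–490 hPa: Δp = 370 hPa = 37000 Pa, q̄ = 0.0058 kg/kg → 0.0058 × 37000 / 9.8 = 21.90 mm
Layer 490–400 hPa: Δp = 90 hPa = 9000 Pa, q̄ = 0.0027 kg/kg → 0.0027 × 9000 / 9.8 = 2.48 mm
PW = 17.76 + 21.90 + 2.48 = 42.14 ≈ 42.1 mm.
Rainfall = ε × PW = 0.66 × 42.1 = 27.8 mm.

PW ≈ 42.1 mm; rainfall ≈ 27.8 mm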